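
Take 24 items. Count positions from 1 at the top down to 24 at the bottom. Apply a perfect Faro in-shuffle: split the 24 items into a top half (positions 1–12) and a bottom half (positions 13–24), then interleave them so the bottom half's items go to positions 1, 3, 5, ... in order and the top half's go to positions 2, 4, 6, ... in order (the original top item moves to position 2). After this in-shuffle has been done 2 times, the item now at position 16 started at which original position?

4

Work backwards from position 16, undoing one in-shuffle at a time:
16 ← 8 ← 4
So the item now at position 16 started at position 4.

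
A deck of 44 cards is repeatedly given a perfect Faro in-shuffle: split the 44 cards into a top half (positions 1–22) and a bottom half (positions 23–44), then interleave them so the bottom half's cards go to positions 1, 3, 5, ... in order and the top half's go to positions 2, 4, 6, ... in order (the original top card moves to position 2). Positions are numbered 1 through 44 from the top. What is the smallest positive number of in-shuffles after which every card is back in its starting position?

12

The in-shuffle permutes the 44 positions with cycle lengths [2, 4, 4, 4, 6, 12, 12].
Every card is home exactly when every cycle has completed a whole number of laps, i.e. after lcm(2, 4, 6, 12) = 12 in-shuffles.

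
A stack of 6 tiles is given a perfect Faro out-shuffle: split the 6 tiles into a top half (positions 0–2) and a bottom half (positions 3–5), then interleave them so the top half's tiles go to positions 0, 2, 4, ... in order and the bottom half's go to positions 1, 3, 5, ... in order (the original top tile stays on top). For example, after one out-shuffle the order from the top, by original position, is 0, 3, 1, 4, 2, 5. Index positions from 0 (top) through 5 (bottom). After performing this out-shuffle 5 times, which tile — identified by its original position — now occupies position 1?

3

Work backwards from position 1, undoing one out-shuffle at a time:
1 ← 3 ← 4 ← 2 ← 1 ← 3
So the tile now at position 1 started at position 3.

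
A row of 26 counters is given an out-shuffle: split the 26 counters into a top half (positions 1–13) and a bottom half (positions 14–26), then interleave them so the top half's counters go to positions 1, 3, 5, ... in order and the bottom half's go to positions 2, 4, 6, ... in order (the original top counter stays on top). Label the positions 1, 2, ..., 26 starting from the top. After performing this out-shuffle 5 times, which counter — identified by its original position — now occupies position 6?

Work backwards from position 6, undoing one out-shuffle at a time:
6 ← 16 ← 21 ← 11 ← 6 ← 16
So the counter now at position 6 started at position 16.

16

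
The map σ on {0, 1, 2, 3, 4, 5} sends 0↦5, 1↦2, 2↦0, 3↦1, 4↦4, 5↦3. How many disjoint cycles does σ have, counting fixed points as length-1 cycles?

Cycle decomposition: (0 5 3 1 2) (4).
2 cycles.

2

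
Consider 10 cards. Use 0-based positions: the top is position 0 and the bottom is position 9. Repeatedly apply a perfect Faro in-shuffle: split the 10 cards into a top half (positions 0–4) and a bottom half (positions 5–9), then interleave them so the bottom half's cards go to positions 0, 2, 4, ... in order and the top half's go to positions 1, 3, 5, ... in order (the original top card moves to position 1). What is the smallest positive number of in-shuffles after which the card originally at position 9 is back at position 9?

10

Follow position 9 under repeated in-shuffles:
9 → 8 → 6 → 2 → 5 → 0 → 1 → 3 → 7 → 4 → 9
It first returns after 10 in-shuffles.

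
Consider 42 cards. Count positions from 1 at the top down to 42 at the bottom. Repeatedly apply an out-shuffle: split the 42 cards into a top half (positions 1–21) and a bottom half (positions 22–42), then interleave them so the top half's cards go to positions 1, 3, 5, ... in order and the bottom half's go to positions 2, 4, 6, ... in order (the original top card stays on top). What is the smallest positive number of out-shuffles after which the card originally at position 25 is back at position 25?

20

Follow position 25 under repeated out-shuffles:
25 → 8 → 15 → 29 → 16 → 31 → 20 → 39 → 36 → 30 → 18 → 35 → 28 → 14 → 27 → 12 → 23 → 4 → 7 → 13 → 25
It first returns after 20 out-shuffles.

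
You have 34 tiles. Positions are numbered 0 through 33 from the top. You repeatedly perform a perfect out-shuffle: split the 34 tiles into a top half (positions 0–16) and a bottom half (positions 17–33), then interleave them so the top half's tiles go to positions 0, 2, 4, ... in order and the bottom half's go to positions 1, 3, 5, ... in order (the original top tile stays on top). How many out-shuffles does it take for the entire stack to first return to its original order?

The out-shuffle permutes the 34 positions with cycle lengths [1, 1, 2, 10, 10, 10].
Every tile is home exactly when every cycle has completed a whole number of laps, i.e. after lcm(1, 2, 10) = 10 out-shuffles.

10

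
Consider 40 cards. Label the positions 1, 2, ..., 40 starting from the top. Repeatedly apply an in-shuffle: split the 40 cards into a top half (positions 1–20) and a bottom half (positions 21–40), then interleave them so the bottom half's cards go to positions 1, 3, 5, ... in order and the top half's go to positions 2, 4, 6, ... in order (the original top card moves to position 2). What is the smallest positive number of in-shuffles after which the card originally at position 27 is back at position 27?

Follow position 27 under repeated in-shuffles:
27 → 13 → 26 → 11 → 22 → 3 → 6 → 12 → 24 → 7 → 14 → 28 → 15 → 30 → 19 → 38 → 35 → 29 → 17 → 34 → 27
It first returns after 20 in-shuffles.

20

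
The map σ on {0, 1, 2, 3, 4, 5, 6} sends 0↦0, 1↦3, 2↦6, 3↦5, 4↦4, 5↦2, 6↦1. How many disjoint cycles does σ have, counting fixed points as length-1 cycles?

3

Cycle decomposition: (0) (1 3 5 2 6) (4).
3 cycles.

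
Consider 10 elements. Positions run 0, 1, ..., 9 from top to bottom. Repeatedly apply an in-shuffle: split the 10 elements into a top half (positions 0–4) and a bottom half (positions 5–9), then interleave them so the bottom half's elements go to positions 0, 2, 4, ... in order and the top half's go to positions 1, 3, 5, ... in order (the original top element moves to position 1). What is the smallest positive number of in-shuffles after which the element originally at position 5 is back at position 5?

Follow position 5 under repeated in-shuffles:
5 → 0 → 1 → 3 → 7 → 4 → 9 → 8 → 6 → 2 → 5
It first returns after 10 in-shuffles.

10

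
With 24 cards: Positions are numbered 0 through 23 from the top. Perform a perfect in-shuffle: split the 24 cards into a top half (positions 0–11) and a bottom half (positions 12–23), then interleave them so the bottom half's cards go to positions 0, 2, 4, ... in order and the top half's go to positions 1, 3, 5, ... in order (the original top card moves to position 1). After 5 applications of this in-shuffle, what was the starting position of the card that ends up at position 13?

Work backwards from position 13, undoing one in-shuffle at a time:
13 ← 6 ← 15 ← 7 ← 3 ← 1
So the card now at position 13 started at position 1.

1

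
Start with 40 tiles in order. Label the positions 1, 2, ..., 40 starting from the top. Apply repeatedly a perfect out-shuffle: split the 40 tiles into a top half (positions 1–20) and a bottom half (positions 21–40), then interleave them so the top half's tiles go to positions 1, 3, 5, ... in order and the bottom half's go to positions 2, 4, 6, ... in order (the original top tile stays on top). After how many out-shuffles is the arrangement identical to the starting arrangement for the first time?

The out-shuffle permutes the 40 positions with cycle lengths [1, 1, 2, 12, 12, 12].
Every tile is home exactly when every cycle has completed a whole number of laps, i.e. after lcm(1, 2, 12) = 12 out-shuffles.

12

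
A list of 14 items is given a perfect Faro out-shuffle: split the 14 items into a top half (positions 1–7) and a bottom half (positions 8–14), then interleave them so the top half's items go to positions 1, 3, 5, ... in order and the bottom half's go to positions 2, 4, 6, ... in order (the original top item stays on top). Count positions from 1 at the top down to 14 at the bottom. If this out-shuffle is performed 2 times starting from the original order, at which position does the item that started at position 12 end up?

6

Track the item's position through each out-shuffle:
12 → 10 → 6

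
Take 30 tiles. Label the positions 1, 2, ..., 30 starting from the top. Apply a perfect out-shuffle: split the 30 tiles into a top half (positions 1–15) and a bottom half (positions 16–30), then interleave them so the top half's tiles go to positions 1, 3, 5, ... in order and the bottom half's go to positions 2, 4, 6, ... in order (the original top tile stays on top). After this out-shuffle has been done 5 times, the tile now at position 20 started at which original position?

17

Work backwards from position 20, undoing one out-shuffle at a time:
20 ← 25 ← 13 ← 7 ← 4 ← 17
So the tile now at position 20 started at position 17.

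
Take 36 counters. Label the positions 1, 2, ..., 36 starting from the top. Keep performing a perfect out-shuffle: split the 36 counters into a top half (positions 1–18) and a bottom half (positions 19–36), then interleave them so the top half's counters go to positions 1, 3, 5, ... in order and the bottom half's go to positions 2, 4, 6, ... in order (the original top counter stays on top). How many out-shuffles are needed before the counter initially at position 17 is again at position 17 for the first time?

Follow position 17 under repeated out-shuffles:
17 → 33 → 30 → 24 → 12 → 23 → 10 → 19 → 2 → 3 → 5 → 9 → 17
It first returns after 12 out-shuffles.

12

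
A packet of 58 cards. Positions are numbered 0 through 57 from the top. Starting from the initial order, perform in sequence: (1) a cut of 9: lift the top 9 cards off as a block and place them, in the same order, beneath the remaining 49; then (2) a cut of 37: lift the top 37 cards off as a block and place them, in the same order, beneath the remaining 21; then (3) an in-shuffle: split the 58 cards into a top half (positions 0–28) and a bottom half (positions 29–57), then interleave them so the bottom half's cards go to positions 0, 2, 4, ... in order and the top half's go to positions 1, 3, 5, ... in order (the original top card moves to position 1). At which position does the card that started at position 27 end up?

20

Track the card from position 27 forward through each operation:
  after op 1 (cut 9): 27 → 18
  after op 2 (cut 37): 18 → 39
  after op 3 (in-shuffle): 39 → 20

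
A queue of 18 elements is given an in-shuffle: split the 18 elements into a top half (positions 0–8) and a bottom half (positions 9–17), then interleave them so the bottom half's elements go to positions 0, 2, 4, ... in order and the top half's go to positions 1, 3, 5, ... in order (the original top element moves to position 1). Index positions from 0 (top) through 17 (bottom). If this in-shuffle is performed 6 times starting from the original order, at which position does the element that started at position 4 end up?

Track the element's position through each in-shuffle:
4 → 9 → 0 → 1 → 3 → 7 → 15

15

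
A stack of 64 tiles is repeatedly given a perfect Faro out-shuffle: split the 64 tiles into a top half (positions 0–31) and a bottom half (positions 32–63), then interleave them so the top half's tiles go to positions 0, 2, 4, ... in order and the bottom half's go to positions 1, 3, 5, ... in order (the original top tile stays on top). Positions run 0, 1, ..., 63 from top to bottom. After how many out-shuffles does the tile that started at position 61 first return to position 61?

6

Follow position 61 under repeated out-shuffles:
61 → 59 → 55 → 47 → 31 → 62 → 61
It first returns after 6 out-shuffles.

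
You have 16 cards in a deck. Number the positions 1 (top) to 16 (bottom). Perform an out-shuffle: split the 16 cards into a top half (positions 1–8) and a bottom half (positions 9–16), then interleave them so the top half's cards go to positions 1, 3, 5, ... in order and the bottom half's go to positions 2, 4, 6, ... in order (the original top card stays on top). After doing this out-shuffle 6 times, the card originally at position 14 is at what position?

Track the card's position through each out-shuffle:
14 → 12 → 8 → 15 → 14 → 12 → 8

8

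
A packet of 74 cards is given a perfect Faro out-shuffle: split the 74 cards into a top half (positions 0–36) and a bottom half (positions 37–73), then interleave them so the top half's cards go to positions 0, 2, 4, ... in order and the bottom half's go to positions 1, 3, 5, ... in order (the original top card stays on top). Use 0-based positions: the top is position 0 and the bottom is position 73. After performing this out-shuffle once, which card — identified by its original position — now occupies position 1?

37

Work backwards from position 1, undoing one out-shuffle at a time:
1 ← 37
So the card now at position 1 started at position 37.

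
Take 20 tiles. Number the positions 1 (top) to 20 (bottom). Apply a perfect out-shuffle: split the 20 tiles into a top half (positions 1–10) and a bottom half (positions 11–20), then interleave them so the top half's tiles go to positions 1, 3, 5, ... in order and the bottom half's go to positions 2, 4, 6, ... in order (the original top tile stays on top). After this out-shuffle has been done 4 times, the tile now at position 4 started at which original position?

Work backwards from position 4, undoing one out-shuffle at a time:
4 ← 12 ← 16 ← 18 ← 19
So the tile now at position 4 started at position 19.

19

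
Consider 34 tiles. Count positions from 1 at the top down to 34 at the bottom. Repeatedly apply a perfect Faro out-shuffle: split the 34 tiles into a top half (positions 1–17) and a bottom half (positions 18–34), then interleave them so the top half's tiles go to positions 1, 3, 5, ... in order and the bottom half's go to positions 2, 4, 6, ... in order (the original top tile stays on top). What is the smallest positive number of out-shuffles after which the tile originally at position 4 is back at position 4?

10

Follow position 4 under repeated out-shuffles:
4 → 7 → 13 → 25 → 16 → 31 → 28 → 22 → 10 → 19 → 4
It first returns after 10 out-shuffles.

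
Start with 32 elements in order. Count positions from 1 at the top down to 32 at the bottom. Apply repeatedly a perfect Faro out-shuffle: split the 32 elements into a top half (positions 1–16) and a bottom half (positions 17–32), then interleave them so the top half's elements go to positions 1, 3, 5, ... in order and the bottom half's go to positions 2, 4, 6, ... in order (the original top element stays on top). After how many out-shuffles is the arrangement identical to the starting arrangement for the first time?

The out-shuffle permutes the 32 positions with cycle lengths [1, 1, 5, 5, 5, 5, 5, 5].
Every element is home exactly when every cycle has completed a whole number of laps, i.e. after lcm(1, 5) = 5 out-shuffles.

5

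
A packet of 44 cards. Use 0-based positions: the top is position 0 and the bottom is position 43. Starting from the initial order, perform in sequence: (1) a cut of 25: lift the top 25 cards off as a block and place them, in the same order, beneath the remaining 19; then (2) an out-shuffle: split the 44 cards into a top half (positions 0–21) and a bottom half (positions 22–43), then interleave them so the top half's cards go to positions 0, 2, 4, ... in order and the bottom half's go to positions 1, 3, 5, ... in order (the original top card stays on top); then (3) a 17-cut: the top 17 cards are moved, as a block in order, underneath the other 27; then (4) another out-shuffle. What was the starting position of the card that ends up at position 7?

2

Undo the operations in reverse order, starting from position 7:
  undo op 4 (out-shuffle, from bottom half): 7 ← 25
  undo op 3 (cut 17): 25 ← 42
  undo op 2 (out-shuffle, from top half): 42 ← 21
  undo op 1 (cut 25): 21 ← 2
So the card at position 7 came from original position 2.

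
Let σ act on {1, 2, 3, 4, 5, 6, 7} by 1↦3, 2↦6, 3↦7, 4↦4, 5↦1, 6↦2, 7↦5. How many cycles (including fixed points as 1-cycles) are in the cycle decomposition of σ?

3

Cycle decomposition: (1 3 7 5) (2 6) (4).
3 cycles.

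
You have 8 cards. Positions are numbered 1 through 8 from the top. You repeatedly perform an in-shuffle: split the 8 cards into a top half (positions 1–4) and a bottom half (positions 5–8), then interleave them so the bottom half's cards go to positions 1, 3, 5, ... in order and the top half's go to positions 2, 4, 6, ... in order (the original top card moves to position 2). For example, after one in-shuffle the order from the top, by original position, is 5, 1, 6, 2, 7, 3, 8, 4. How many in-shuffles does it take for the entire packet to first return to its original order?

6

The in-shuffle permutes the 8 positions with cycle lengths [2, 6].
Every card is home exactly when every cycle has completed a whole number of laps, i.e. after lcm(2, 6) = 6 in-shuffles.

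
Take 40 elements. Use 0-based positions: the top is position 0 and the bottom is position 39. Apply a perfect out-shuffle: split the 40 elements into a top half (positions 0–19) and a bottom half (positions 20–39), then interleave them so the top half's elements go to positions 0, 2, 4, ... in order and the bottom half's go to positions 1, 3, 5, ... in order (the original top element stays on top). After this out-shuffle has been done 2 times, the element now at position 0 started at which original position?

0

Work backwards from position 0, undoing one out-shuffle at a time:
0 ← 0 ← 0
So the element now at position 0 started at position 0.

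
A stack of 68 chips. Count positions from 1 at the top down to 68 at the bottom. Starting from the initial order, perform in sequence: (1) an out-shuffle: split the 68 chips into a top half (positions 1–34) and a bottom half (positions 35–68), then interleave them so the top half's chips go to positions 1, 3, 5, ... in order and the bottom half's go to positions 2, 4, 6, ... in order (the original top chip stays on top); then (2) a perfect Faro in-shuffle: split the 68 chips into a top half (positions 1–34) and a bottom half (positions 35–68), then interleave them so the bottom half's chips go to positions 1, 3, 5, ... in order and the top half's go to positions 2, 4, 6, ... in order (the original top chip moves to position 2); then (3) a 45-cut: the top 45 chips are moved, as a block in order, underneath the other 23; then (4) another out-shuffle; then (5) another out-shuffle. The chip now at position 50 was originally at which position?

Undo the operations in reverse order, starting from position 50:
  undo op 5 (out-shuffle, from bottom half): 50 ← 59
  undo op 4 (out-shuffle, from top half): 59 ← 30
  undo op 3 (cut 45): 30 ← 7
  undo op 2 (in-shuffle, from bottom half): 7 ← 38
  undo op 1 (out-shuffle, from bottom half): 38 ← 53
So the chip at position 50 came from original position 53.

53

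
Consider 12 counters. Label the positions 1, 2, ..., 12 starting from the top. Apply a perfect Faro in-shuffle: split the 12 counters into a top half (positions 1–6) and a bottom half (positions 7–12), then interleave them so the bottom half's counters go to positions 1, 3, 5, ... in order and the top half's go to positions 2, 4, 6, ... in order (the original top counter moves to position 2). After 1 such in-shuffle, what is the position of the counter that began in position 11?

9

Track the counter's position through each in-shuffle:
11 → 9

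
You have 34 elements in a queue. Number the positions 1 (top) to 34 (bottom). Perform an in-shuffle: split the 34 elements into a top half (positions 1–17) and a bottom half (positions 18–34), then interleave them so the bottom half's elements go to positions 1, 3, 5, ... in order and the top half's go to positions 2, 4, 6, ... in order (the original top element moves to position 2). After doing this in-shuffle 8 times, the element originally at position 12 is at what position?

Track the element's position through each in-shuffle:
12 → 24 → 13 → 26 → 17 → 34 → 33 → 31 → 27

27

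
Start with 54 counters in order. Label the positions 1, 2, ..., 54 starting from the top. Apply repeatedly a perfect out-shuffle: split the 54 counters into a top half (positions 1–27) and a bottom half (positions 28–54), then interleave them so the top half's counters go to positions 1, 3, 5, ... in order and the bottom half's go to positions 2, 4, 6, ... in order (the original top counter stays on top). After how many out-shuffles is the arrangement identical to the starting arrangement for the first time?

52

The out-shuffle permutes the 54 positions with cycle lengths [1, 1, 52].
Every counter is home exactly when every cycle has completed a whole number of laps, i.e. after lcm(1, 52) = 52 out-shuffles.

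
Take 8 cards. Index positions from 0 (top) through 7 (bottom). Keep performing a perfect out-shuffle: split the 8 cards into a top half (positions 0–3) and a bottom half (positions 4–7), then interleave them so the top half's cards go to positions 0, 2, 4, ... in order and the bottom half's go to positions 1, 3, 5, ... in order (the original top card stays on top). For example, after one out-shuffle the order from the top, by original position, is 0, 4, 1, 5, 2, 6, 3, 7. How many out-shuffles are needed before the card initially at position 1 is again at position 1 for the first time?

Follow position 1 under repeated out-shuffles:
1 → 2 → 4 → 1
It first returns after 3 out-shuffles.

3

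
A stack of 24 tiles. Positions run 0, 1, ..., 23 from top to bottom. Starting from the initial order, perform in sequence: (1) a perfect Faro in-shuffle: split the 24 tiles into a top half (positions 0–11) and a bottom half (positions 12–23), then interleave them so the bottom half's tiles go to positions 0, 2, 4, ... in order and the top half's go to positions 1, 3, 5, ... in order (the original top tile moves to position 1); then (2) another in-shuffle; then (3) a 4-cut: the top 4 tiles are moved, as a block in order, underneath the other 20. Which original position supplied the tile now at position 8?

21

Undo the operations in reverse order, starting from position 8:
  undo op 3 (cut 4): 8 ← 12
  undo op 2 (in-shuffle, from bottom half): 12 ← 18
  undo op 1 (in-shuffle, from bottom half): 18 ← 21
So the tile at position 8 came from original position 21.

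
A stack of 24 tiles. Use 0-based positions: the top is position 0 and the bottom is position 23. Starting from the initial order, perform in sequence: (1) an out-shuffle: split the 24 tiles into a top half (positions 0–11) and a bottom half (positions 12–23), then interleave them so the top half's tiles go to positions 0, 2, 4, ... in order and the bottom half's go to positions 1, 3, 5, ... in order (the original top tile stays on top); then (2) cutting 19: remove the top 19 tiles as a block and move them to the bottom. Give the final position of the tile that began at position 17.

Track the tile from position 17 forward through each operation:
  after op 1 (out-shuffle): 17 → 11
  after op 2 (cut 19): 11 → 16

16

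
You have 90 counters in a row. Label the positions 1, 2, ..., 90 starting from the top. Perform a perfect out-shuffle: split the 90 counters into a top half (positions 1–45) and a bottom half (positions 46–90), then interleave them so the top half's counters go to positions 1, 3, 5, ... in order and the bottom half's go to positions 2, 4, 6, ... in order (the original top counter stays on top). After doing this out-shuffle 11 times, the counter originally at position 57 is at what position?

Track the counter's position through each out-shuffle:
57 → 24 → 47 → 4 → 7 → 13 → 25 → 49 → 8 → 15 → 29 → 57

57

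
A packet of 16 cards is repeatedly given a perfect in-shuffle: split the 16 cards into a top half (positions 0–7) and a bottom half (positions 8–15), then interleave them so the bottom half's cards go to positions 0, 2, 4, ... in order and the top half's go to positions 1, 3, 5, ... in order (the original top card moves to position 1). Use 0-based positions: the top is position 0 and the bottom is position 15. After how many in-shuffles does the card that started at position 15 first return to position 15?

8

Follow position 15 under repeated in-shuffles:
15 → 14 → 12 → 8 → 0 → 1 → 3 → 7 → 15
It first returns after 8 in-shuffles.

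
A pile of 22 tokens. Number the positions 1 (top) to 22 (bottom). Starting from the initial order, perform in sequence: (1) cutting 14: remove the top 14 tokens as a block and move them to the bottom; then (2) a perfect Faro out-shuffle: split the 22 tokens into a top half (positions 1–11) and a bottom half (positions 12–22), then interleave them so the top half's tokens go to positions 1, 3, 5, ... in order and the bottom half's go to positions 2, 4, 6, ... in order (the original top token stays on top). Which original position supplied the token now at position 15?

Undo the operations in reverse order, starting from position 15:
  undo op 2 (out-shuffle, from top half): 15 ← 8
  undo op 1 (cut 14): 8 ← 22
So the token at position 15 came from original position 22.

22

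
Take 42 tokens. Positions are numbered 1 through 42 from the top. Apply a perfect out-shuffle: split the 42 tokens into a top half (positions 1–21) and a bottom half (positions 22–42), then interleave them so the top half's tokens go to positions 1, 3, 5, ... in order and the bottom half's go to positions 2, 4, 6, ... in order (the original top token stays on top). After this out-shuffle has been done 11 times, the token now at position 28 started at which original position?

Work backwards from position 28, undoing one out-shuffle at a time:
28 ← 35 ← 18 ← 30 ← 36 ← 39 ← 20 ← 31 ← 16 ← 29 ← 15 ← 8
So the token now at position 28 started at position 8.

8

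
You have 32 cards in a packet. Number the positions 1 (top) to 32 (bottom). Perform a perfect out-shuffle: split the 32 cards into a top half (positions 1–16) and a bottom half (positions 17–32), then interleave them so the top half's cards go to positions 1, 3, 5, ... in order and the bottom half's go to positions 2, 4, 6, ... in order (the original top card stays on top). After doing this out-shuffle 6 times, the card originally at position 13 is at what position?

25

Track the card's position through each out-shuffle:
13 → 25 → 18 → 4 → 7 → 13 → 25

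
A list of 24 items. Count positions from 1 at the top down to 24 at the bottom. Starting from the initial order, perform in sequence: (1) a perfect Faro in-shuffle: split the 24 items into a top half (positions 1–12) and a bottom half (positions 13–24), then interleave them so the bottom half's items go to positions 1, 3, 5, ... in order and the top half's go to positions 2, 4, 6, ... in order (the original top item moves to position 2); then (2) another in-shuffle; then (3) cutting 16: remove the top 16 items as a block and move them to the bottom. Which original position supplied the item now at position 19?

9

Undo the operations in reverse order, starting from position 19:
  undo op 3 (cut 16): 19 ← 11
  undo op 2 (in-shuffle, from bottom half): 11 ← 18
  undo op 1 (in-shuffle, from top half): 18 ← 9
So the item at position 19 came from original position 9.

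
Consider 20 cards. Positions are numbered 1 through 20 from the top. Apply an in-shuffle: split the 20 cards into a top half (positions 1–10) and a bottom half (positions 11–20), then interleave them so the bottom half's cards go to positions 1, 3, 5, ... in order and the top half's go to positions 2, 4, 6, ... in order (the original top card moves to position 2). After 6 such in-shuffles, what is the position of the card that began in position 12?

12

Track the card's position through each in-shuffle:
12 → 3 → 6 → 12 → 3 → 6 → 12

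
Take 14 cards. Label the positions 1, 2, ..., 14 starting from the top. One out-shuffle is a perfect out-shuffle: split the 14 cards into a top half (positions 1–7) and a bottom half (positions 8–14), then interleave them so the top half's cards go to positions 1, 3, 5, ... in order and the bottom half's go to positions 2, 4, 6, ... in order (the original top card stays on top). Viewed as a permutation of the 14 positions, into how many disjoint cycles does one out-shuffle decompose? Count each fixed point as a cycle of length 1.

3

Trace each unvisited position around until it returns:
(1) (2 3 5 9 4 7 ... len 12) (14)
3 cycles in total.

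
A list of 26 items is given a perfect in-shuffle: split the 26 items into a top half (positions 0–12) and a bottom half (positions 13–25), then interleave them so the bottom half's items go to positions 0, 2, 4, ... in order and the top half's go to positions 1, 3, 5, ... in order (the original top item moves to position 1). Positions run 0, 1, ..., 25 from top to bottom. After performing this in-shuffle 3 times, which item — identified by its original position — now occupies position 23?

Work backwards from position 23, undoing one in-shuffle at a time:
23 ← 11 ← 5 ← 2
So the item now at position 23 started at position 2.

2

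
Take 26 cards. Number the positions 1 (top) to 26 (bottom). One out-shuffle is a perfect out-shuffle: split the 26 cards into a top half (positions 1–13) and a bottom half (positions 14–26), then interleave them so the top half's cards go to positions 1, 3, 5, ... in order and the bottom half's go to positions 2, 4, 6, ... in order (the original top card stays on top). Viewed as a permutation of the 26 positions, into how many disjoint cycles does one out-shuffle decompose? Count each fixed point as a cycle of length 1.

Trace each unvisited position around until it returns:
(1) (2 3 5 9 17 8 ... len 20) (6 11 21 16) (26)
4 cycles in total.

4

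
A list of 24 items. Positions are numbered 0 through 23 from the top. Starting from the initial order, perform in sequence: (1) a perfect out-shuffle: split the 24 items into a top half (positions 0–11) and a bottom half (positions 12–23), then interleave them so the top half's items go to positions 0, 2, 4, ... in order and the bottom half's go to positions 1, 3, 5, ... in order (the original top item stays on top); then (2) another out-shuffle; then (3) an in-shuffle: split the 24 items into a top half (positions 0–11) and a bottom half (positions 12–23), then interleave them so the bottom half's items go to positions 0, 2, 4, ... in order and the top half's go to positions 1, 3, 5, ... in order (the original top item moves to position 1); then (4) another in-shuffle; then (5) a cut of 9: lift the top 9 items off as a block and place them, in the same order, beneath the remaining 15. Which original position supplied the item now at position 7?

17

Undo the operations in reverse order, starting from position 7:
  undo op 5 (cut 9): 7 ← 16
  undo op 4 (in-shuffle, from bottom half): 16 ← 20
  undo op 3 (in-shuffle, from bottom half): 20 ← 22
  undo op 2 (out-shuffle, from top half): 22 ← 11
  undo op 1 (out-shuffle, from bottom half): 11 ← 17
So the item at position 7 came from original position 17.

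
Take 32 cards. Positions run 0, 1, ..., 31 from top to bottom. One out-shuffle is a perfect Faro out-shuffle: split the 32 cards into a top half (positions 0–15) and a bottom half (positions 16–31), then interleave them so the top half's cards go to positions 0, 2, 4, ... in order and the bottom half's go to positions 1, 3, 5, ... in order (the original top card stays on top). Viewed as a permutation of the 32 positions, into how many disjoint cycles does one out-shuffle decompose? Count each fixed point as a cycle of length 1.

Trace each unvisited position around until it returns:
(0) (1 2 4 8 16) (3 6 12 24 17) (5 10 20 9 18) (7 14 28 25 19) (11 22 13 26 21) (15 30 29 27 23) (31)
8 cycles in total.

8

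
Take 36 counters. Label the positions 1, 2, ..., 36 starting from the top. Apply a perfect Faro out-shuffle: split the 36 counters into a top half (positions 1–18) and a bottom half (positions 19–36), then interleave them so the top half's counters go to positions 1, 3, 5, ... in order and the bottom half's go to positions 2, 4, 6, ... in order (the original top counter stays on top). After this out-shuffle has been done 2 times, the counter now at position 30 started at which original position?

Work backwards from position 30, undoing one out-shuffle at a time:
30 ← 33 ← 17
So the counter now at position 30 started at position 17.

17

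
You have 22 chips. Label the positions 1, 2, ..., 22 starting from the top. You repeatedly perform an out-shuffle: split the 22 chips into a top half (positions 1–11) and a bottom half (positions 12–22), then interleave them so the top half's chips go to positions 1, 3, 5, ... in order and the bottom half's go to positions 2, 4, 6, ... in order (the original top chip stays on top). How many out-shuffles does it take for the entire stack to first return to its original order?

6

The out-shuffle permutes the 22 positions with cycle lengths [1, 1, 2, 3, 3, 6, 6].
Every chip is home exactly when every cycle has completed a whole number of laps, i.e. after lcm(1, 2, 3, 6) = 6 out-shuffles.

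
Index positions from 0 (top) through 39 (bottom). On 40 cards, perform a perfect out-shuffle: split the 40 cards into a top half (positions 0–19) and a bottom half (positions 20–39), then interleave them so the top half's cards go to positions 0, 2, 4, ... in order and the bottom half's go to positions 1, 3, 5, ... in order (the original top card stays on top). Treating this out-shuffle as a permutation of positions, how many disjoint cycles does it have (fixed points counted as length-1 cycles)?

Trace each unvisited position around until it returns:
(0) (1 2 4 8 16 32 ... len 12) (3 6 12 24 9 18 ... len 12) (7 14 28 17 34 29 ... len 12) (13 26) (39)
6 cycles in total.

6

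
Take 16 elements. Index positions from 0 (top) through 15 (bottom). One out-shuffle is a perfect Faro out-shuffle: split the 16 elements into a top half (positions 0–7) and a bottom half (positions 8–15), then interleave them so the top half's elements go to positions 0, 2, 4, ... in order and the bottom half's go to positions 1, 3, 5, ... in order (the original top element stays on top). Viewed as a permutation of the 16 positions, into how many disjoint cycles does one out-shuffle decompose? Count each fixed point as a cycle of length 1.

Trace each unvisited position around until it returns:
(0) (1 2 4 8) (3 6 12 9) (5 10) (7 14 13 11) (15)
6 cycles in total.

6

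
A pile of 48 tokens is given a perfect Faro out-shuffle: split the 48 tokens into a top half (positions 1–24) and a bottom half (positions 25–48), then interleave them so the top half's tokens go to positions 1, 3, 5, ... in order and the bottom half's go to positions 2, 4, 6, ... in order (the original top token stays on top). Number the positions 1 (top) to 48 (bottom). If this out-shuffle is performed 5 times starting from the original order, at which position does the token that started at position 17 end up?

Track the token's position through each out-shuffle:
17 → 33 → 18 → 35 → 22 → 43

43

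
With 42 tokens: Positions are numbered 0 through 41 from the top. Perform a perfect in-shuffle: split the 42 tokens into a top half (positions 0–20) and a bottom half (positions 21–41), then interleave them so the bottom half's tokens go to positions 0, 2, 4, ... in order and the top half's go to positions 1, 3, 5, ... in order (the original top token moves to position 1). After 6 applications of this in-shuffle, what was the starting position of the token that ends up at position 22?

39

Work backwards from position 22, undoing one in-shuffle at a time:
22 ← 32 ← 37 ← 18 ← 30 ← 36 ← 39
So the token now at position 22 started at position 39.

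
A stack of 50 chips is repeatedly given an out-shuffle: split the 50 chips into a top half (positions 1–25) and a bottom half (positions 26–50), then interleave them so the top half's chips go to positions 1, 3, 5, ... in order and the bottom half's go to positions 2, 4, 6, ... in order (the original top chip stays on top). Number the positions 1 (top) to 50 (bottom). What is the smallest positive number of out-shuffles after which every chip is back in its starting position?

21

The out-shuffle permutes the 50 positions with cycle lengths [1, 1, 3, 3, 21, 21].
Every chip is home exactly when every cycle has completed a whole number of laps, i.e. after lcm(1, 3, 21) = 21 out-shuffles.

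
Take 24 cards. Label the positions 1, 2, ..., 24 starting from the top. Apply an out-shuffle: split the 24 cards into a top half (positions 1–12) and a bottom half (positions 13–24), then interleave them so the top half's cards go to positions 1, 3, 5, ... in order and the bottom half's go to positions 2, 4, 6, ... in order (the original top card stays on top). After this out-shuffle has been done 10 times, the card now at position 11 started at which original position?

21

Work backwards from position 11, undoing one out-shuffle at a time:
11 ← 6 ← 15 ← 8 ← 16 ← 20 ← 22 ← 23 ← 12 ← 18 ← 21
So the card now at position 11 started at position 21.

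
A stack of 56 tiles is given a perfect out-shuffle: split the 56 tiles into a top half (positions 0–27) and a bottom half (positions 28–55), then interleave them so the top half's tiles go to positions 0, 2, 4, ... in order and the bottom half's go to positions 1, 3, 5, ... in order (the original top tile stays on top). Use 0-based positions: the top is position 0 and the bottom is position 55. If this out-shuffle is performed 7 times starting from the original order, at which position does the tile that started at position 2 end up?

Track the tile's position through each out-shuffle:
2 → 4 → 8 → 16 → 32 → 9 → 18 → 36

36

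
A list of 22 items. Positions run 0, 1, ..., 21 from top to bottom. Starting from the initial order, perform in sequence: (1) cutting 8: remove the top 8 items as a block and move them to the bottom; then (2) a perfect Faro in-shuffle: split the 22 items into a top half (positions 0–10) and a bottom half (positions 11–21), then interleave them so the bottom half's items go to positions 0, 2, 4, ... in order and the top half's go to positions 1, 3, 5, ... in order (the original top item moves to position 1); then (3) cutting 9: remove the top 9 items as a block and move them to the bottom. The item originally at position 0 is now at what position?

Track the item from position 0 forward through each operation:
  after op 1 (cut 8): 0 → 14
  after op 2 (in-shuffle): 14 → 6
  after op 3 (cut 9): 6 → 19

19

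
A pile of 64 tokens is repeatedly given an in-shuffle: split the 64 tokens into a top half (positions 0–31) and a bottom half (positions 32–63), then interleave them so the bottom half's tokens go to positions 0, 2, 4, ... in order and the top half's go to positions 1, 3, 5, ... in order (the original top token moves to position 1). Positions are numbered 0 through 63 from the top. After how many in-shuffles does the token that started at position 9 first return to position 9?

12

Follow position 9 under repeated in-shuffles:
9 → 19 → 39 → 14 → 29 → 59 → 54 → 44 → 24 → 49 → 34 → 4 → 9
It first returns after 12 in-shuffles.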